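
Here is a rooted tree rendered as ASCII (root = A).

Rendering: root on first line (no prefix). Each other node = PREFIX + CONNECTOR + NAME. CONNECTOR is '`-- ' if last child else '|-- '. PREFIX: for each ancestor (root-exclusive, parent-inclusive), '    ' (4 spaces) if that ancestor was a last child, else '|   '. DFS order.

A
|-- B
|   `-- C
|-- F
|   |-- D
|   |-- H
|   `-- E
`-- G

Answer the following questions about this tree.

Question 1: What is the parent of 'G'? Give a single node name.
Answer: A

Derivation:
Scan adjacency: G appears as child of A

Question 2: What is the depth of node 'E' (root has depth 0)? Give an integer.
Answer: 2

Derivation:
Path from root to E: A -> F -> E
Depth = number of edges = 2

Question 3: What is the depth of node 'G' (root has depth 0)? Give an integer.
Answer: 1

Derivation:
Path from root to G: A -> G
Depth = number of edges = 1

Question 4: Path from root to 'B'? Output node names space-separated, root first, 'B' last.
Walk down from root: A -> B

Answer: A B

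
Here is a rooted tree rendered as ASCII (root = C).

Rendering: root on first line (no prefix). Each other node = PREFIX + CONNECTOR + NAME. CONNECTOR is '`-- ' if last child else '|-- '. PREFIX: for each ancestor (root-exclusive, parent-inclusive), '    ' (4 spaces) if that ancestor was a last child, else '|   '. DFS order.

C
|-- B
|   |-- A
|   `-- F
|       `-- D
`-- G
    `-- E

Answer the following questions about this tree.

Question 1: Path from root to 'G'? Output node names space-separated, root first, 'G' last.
Answer: C G

Derivation:
Walk down from root: C -> G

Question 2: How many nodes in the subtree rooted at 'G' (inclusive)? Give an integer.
Subtree rooted at G contains: E, G
Count = 2

Answer: 2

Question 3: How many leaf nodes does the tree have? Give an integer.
Answer: 3

Derivation:
Leaves (nodes with no children): A, D, E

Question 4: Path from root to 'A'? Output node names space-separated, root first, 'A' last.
Answer: C B A

Derivation:
Walk down from root: C -> B -> A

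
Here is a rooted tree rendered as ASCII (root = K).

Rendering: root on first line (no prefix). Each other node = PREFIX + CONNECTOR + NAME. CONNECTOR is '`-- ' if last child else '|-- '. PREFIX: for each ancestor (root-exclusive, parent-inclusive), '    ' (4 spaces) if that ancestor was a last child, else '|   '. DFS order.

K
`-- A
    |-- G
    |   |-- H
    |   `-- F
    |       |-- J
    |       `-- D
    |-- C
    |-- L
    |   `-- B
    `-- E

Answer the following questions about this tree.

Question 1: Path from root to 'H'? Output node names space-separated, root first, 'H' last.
Walk down from root: K -> A -> G -> H

Answer: K A G H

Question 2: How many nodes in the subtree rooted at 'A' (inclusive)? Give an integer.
Answer: 10

Derivation:
Subtree rooted at A contains: A, B, C, D, E, F, G, H, J, L
Count = 10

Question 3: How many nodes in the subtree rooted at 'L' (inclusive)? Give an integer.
Answer: 2

Derivation:
Subtree rooted at L contains: B, L
Count = 2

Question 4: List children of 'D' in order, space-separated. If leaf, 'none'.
Node D's children (from adjacency): (leaf)

Answer: none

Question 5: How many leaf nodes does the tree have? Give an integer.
Answer: 6

Derivation:
Leaves (nodes with no children): B, C, D, E, H, J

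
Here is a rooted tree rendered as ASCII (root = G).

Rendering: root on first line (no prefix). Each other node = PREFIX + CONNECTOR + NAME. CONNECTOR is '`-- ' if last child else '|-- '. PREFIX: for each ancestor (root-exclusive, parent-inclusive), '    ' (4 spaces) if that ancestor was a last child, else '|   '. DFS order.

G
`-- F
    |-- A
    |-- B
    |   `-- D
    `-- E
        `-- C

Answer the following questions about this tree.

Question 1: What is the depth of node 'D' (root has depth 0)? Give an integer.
Answer: 3

Derivation:
Path from root to D: G -> F -> B -> D
Depth = number of edges = 3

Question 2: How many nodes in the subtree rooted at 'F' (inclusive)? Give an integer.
Answer: 6

Derivation:
Subtree rooted at F contains: A, B, C, D, E, F
Count = 6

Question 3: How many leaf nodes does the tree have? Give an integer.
Answer: 3

Derivation:
Leaves (nodes with no children): A, C, D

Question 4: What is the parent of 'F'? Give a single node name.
Scan adjacency: F appears as child of G

Answer: G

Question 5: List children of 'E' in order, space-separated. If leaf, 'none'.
Node E's children (from adjacency): C

Answer: C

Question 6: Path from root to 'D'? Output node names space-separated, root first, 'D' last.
Answer: G F B D

Derivation:
Walk down from root: G -> F -> B -> D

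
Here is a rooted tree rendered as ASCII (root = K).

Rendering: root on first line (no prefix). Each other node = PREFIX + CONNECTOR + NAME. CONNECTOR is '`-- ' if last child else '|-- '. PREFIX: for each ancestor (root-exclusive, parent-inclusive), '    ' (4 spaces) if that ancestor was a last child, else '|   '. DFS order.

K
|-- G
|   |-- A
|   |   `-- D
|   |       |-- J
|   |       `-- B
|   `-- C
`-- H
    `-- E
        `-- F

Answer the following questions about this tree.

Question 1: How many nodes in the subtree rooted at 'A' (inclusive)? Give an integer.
Answer: 4

Derivation:
Subtree rooted at A contains: A, B, D, J
Count = 4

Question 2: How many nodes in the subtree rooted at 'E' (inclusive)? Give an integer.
Answer: 2

Derivation:
Subtree rooted at E contains: E, F
Count = 2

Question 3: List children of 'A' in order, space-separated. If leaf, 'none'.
Node A's children (from adjacency): D

Answer: D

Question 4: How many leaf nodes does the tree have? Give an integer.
Answer: 4

Derivation:
Leaves (nodes with no children): B, C, F, J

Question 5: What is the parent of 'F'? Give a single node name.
Answer: E

Derivation:
Scan adjacency: F appears as child of E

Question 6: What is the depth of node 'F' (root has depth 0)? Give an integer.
Answer: 3

Derivation:
Path from root to F: K -> H -> E -> F
Depth = number of edges = 3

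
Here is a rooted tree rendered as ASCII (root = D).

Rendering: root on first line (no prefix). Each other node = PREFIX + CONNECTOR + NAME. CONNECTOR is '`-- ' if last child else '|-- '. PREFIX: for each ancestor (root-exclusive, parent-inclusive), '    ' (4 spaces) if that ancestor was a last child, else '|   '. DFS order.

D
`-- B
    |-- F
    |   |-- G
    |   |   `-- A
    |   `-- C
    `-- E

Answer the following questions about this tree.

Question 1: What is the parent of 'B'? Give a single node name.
Answer: D

Derivation:
Scan adjacency: B appears as child of D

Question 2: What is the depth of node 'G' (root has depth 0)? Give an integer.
Answer: 3

Derivation:
Path from root to G: D -> B -> F -> G
Depth = number of edges = 3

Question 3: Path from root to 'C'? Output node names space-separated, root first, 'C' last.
Answer: D B F C

Derivation:
Walk down from root: D -> B -> F -> C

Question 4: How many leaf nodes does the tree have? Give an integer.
Leaves (nodes with no children): A, C, E

Answer: 3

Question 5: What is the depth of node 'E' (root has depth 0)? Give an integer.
Answer: 2

Derivation:
Path from root to E: D -> B -> E
Depth = number of edges = 2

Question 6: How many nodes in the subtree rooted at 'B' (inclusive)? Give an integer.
Subtree rooted at B contains: A, B, C, E, F, G
Count = 6

Answer: 6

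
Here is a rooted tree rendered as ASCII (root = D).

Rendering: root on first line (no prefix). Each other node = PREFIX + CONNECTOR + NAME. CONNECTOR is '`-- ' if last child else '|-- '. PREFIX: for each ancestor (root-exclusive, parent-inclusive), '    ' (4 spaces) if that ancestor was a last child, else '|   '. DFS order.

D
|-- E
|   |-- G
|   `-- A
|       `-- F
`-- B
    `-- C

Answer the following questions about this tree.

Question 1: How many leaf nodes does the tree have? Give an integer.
Leaves (nodes with no children): C, F, G

Answer: 3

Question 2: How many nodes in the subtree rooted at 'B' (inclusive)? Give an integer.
Answer: 2

Derivation:
Subtree rooted at B contains: B, C
Count = 2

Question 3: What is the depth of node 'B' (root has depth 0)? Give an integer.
Answer: 1

Derivation:
Path from root to B: D -> B
Depth = number of edges = 1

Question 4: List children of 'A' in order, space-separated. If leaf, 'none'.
Node A's children (from adjacency): F

Answer: F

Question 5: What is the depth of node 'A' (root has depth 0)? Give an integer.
Answer: 2

Derivation:
Path from root to A: D -> E -> A
Depth = number of edges = 2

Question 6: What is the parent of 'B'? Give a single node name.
Scan adjacency: B appears as child of D

Answer: D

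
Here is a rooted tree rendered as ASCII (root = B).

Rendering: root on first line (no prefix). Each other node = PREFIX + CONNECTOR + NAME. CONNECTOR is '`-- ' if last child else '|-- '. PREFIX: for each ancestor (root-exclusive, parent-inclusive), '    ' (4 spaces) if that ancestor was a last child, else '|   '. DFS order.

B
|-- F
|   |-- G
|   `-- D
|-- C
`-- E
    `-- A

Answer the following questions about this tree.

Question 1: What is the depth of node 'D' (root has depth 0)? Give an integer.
Answer: 2

Derivation:
Path from root to D: B -> F -> D
Depth = number of edges = 2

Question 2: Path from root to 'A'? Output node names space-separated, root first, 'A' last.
Walk down from root: B -> E -> A

Answer: B E A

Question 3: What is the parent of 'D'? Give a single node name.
Answer: F

Derivation:
Scan adjacency: D appears as child of F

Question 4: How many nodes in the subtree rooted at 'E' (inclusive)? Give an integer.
Answer: 2

Derivation:
Subtree rooted at E contains: A, E
Count = 2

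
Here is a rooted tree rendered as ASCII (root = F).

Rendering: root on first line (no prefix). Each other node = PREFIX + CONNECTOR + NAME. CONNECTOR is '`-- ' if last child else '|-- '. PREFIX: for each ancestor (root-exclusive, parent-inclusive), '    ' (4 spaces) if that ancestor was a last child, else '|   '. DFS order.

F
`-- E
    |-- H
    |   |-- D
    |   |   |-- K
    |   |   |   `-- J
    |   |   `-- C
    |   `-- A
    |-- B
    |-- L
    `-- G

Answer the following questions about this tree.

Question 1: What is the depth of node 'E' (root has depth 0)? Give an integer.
Answer: 1

Derivation:
Path from root to E: F -> E
Depth = number of edges = 1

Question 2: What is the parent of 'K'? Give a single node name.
Scan adjacency: K appears as child of D

Answer: D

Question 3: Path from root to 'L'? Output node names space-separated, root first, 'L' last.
Answer: F E L

Derivation:
Walk down from root: F -> E -> L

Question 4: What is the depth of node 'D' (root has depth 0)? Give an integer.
Path from root to D: F -> E -> H -> D
Depth = number of edges = 3

Answer: 3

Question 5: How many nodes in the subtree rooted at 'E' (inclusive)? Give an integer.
Answer: 10

Derivation:
Subtree rooted at E contains: A, B, C, D, E, G, H, J, K, L
Count = 10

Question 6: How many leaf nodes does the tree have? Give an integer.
Answer: 6

Derivation:
Leaves (nodes with no children): A, B, C, G, J, L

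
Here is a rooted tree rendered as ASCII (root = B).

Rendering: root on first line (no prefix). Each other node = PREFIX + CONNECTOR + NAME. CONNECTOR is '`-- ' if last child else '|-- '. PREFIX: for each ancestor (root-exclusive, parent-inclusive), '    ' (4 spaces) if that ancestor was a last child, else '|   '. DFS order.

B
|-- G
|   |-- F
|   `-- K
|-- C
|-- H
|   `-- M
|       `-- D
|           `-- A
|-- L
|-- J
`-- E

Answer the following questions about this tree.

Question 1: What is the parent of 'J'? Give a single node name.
Scan adjacency: J appears as child of B

Answer: B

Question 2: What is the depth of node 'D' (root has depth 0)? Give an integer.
Answer: 3

Derivation:
Path from root to D: B -> H -> M -> D
Depth = number of edges = 3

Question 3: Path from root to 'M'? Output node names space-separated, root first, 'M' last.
Answer: B H M

Derivation:
Walk down from root: B -> H -> M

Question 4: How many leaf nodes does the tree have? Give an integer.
Answer: 7

Derivation:
Leaves (nodes with no children): A, C, E, F, J, K, L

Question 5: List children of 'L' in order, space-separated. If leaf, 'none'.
Node L's children (from adjacency): (leaf)

Answer: none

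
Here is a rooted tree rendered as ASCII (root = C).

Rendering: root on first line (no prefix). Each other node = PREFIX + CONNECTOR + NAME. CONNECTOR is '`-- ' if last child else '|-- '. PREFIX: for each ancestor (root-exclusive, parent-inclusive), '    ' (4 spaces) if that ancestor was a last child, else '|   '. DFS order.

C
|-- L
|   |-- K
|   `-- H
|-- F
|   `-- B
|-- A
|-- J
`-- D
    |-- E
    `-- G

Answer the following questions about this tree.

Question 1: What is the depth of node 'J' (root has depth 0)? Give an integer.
Path from root to J: C -> J
Depth = number of edges = 1

Answer: 1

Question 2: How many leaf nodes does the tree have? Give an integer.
Leaves (nodes with no children): A, B, E, G, H, J, K

Answer: 7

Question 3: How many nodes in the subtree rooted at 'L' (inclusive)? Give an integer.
Subtree rooted at L contains: H, K, L
Count = 3

Answer: 3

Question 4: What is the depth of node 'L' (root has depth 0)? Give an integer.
Answer: 1

Derivation:
Path from root to L: C -> L
Depth = number of edges = 1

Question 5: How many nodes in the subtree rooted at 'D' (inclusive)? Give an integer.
Answer: 3

Derivation:
Subtree rooted at D contains: D, E, G
Count = 3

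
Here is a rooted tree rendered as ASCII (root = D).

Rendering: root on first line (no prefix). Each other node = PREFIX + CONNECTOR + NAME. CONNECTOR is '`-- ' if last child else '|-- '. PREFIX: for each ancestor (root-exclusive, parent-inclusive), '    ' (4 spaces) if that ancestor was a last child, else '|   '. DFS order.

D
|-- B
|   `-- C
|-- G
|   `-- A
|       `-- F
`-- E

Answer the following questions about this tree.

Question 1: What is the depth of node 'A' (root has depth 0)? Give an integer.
Answer: 2

Derivation:
Path from root to A: D -> G -> A
Depth = number of edges = 2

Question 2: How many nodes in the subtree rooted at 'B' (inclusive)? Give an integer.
Answer: 2

Derivation:
Subtree rooted at B contains: B, C
Count = 2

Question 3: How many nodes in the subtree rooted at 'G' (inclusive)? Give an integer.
Subtree rooted at G contains: A, F, G
Count = 3

Answer: 3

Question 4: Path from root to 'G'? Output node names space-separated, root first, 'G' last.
Walk down from root: D -> G

Answer: D G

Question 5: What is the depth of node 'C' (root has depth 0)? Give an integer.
Path from root to C: D -> B -> C
Depth = number of edges = 2

Answer: 2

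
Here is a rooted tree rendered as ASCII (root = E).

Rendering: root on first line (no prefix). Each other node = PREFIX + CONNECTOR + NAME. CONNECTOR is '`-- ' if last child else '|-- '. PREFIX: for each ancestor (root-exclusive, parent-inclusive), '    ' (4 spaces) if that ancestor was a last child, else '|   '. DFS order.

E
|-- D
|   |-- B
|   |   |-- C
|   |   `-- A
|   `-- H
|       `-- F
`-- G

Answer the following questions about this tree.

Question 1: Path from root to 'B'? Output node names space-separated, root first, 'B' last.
Walk down from root: E -> D -> B

Answer: E D B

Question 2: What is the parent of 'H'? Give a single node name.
Scan adjacency: H appears as child of D

Answer: D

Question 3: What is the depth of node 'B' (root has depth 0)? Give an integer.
Answer: 2

Derivation:
Path from root to B: E -> D -> B
Depth = number of edges = 2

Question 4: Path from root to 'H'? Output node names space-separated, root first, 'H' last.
Answer: E D H

Derivation:
Walk down from root: E -> D -> H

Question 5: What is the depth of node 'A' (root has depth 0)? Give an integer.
Path from root to A: E -> D -> B -> A
Depth = number of edges = 3

Answer: 3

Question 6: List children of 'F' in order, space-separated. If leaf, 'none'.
Answer: none

Derivation:
Node F's children (from adjacency): (leaf)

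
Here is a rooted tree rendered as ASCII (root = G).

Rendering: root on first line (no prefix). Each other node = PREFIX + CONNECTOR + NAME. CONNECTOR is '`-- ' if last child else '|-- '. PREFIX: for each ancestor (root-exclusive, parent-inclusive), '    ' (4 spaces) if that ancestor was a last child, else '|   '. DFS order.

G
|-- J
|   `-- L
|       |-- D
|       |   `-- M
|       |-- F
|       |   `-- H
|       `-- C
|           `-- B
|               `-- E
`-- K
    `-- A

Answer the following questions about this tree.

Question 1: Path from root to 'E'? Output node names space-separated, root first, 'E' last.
Answer: G J L C B E

Derivation:
Walk down from root: G -> J -> L -> C -> B -> E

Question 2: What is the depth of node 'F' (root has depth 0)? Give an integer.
Path from root to F: G -> J -> L -> F
Depth = number of edges = 3

Answer: 3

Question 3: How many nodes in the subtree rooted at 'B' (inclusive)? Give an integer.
Subtree rooted at B contains: B, E
Count = 2

Answer: 2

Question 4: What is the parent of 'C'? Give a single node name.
Scan adjacency: C appears as child of L

Answer: L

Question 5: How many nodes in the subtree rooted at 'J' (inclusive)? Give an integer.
Answer: 9

Derivation:
Subtree rooted at J contains: B, C, D, E, F, H, J, L, M
Count = 9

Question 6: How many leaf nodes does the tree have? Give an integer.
Leaves (nodes with no children): A, E, H, M

Answer: 4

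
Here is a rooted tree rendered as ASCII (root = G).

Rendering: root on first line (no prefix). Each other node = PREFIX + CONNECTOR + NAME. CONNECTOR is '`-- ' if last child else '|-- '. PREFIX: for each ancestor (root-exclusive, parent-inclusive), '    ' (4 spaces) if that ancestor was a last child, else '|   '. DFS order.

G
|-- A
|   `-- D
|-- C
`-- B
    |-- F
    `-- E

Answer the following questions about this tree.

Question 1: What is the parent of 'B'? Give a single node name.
Scan adjacency: B appears as child of G

Answer: G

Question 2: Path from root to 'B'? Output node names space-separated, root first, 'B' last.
Walk down from root: G -> B

Answer: G B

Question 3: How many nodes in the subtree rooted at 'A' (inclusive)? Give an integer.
Answer: 2

Derivation:
Subtree rooted at A contains: A, D
Count = 2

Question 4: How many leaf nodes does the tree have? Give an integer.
Leaves (nodes with no children): C, D, E, F

Answer: 4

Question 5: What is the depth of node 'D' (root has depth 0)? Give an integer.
Path from root to D: G -> A -> D
Depth = number of edges = 2

Answer: 2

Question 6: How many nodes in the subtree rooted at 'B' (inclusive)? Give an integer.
Subtree rooted at B contains: B, E, F
Count = 3

Answer: 3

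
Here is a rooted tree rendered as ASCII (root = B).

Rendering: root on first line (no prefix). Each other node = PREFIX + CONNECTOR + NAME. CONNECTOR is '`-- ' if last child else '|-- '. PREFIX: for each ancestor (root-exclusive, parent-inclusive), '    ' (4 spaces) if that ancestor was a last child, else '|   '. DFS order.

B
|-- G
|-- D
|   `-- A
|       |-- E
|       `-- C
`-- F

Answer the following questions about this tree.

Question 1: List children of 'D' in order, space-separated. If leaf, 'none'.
Answer: A

Derivation:
Node D's children (from adjacency): A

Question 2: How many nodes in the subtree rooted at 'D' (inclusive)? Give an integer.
Subtree rooted at D contains: A, C, D, E
Count = 4

Answer: 4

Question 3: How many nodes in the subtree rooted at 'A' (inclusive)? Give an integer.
Subtree rooted at A contains: A, C, E
Count = 3

Answer: 3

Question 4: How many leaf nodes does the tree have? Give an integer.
Leaves (nodes with no children): C, E, F, G

Answer: 4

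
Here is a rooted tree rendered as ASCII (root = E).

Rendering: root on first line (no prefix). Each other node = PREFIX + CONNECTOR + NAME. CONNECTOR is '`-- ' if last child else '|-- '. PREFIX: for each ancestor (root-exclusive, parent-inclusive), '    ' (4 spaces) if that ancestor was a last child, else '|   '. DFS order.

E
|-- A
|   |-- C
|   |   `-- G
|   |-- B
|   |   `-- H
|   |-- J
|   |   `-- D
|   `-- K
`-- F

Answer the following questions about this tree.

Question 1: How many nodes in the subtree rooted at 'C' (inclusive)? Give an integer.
Subtree rooted at C contains: C, G
Count = 2

Answer: 2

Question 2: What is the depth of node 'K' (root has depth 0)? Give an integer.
Path from root to K: E -> A -> K
Depth = number of edges = 2

Answer: 2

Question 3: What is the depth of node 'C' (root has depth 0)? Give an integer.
Answer: 2

Derivation:
Path from root to C: E -> A -> C
Depth = number of edges = 2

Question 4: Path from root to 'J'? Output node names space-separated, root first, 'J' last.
Walk down from root: E -> A -> J

Answer: E A J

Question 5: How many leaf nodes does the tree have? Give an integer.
Leaves (nodes with no children): D, F, G, H, K

Answer: 5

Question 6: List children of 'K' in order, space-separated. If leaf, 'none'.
Answer: none

Derivation:
Node K's children (from adjacency): (leaf)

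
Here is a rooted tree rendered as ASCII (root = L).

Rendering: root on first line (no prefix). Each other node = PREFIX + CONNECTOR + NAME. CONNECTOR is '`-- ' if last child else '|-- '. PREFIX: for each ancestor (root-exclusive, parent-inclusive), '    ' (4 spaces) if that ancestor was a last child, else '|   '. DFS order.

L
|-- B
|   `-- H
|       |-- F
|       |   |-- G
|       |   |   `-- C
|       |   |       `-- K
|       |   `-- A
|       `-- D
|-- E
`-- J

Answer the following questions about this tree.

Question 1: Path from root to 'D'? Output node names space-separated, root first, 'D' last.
Answer: L B H D

Derivation:
Walk down from root: L -> B -> H -> D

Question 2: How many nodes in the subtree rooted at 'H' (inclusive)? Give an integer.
Answer: 7

Derivation:
Subtree rooted at H contains: A, C, D, F, G, H, K
Count = 7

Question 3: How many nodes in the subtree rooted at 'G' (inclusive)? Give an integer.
Subtree rooted at G contains: C, G, K
Count = 3

Answer: 3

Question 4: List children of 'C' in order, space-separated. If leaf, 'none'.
Answer: K

Derivation:
Node C's children (from adjacency): K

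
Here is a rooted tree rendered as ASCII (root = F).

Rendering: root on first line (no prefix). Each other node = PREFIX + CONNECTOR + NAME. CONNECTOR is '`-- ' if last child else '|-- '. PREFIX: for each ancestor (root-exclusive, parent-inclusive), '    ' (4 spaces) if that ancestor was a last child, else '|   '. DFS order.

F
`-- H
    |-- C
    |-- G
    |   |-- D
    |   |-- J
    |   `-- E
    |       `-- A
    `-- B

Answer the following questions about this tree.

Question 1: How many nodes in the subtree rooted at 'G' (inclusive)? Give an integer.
Subtree rooted at G contains: A, D, E, G, J
Count = 5

Answer: 5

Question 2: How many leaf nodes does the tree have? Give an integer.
Leaves (nodes with no children): A, B, C, D, J

Answer: 5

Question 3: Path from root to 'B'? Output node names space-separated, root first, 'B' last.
Answer: F H B

Derivation:
Walk down from root: F -> H -> B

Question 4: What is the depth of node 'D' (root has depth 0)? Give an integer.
Path from root to D: F -> H -> G -> D
Depth = number of edges = 3

Answer: 3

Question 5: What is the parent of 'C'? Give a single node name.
Scan adjacency: C appears as child of H

Answer: H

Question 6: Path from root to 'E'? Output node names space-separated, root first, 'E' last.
Answer: F H G E

Derivation:
Walk down from root: F -> H -> G -> E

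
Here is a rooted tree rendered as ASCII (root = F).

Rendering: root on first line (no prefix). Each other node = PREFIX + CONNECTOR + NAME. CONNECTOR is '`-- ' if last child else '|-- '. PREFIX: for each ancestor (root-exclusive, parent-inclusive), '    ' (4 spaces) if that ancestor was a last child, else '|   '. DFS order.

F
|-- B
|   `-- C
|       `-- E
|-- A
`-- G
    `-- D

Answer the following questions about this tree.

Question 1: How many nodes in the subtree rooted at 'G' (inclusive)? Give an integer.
Answer: 2

Derivation:
Subtree rooted at G contains: D, G
Count = 2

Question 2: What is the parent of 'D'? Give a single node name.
Scan adjacency: D appears as child of G

Answer: G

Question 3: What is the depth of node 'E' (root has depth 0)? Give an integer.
Answer: 3

Derivation:
Path from root to E: F -> B -> C -> E
Depth = number of edges = 3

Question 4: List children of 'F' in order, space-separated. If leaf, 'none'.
Answer: B A G

Derivation:
Node F's children (from adjacency): B, A, G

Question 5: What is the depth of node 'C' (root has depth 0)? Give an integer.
Path from root to C: F -> B -> C
Depth = number of edges = 2

Answer: 2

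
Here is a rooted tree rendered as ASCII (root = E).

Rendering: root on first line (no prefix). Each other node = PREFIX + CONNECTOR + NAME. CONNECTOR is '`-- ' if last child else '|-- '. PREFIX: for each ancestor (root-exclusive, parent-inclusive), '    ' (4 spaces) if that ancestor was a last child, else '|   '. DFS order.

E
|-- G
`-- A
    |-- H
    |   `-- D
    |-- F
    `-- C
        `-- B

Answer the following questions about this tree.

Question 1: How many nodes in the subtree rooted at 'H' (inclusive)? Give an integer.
Answer: 2

Derivation:
Subtree rooted at H contains: D, H
Count = 2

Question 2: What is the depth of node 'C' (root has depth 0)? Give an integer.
Path from root to C: E -> A -> C
Depth = number of edges = 2

Answer: 2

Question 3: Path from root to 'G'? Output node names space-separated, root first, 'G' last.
Answer: E G

Derivation:
Walk down from root: E -> G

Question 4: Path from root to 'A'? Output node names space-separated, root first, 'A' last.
Walk down from root: E -> A

Answer: E A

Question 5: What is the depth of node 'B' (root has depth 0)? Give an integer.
Path from root to B: E -> A -> C -> B
Depth = number of edges = 3

Answer: 3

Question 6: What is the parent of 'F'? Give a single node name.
Scan adjacency: F appears as child of A

Answer: A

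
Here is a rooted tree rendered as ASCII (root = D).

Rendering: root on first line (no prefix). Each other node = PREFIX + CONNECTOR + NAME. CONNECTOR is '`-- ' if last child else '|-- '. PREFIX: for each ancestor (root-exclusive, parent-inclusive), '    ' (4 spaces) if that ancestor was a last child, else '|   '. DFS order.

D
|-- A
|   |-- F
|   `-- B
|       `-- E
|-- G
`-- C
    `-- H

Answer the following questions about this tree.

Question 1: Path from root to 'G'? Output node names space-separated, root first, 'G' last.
Answer: D G

Derivation:
Walk down from root: D -> G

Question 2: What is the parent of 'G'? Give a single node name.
Scan adjacency: G appears as child of D

Answer: D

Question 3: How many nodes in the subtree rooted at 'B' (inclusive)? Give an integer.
Answer: 2

Derivation:
Subtree rooted at B contains: B, E
Count = 2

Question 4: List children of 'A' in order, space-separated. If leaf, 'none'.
Answer: F B

Derivation:
Node A's children (from adjacency): F, B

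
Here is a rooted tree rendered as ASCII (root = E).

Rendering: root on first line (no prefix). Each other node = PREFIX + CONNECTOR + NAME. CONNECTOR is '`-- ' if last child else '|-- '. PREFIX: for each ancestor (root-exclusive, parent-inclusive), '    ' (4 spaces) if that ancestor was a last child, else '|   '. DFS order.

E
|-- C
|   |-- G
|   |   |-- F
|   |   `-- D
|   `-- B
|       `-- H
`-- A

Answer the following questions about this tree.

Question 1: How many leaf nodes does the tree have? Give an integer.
Leaves (nodes with no children): A, D, F, H

Answer: 4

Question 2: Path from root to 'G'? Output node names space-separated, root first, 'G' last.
Answer: E C G

Derivation:
Walk down from root: E -> C -> G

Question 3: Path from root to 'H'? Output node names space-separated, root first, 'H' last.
Answer: E C B H

Derivation:
Walk down from root: E -> C -> B -> H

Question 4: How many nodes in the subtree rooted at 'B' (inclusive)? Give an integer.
Subtree rooted at B contains: B, H
Count = 2

Answer: 2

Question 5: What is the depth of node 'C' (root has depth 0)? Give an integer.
Path from root to C: E -> C
Depth = number of edges = 1

Answer: 1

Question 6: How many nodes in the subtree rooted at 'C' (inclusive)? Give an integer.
Subtree rooted at C contains: B, C, D, F, G, H
Count = 6

Answer: 6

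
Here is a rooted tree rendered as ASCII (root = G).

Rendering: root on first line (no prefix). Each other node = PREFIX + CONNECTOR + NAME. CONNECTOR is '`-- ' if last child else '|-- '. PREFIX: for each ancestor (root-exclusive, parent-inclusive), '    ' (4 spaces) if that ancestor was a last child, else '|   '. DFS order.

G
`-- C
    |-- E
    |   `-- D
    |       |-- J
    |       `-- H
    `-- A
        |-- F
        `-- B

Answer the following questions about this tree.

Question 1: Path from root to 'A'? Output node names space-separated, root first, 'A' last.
Answer: G C A

Derivation:
Walk down from root: G -> C -> A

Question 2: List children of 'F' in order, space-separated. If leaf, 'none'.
Node F's children (from adjacency): (leaf)

Answer: none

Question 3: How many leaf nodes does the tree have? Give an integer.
Leaves (nodes with no children): B, F, H, J

Answer: 4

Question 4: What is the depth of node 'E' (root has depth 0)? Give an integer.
Answer: 2

Derivation:
Path from root to E: G -> C -> E
Depth = number of edges = 2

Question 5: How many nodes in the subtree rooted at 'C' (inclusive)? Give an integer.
Subtree rooted at C contains: A, B, C, D, E, F, H, J
Count = 8

Answer: 8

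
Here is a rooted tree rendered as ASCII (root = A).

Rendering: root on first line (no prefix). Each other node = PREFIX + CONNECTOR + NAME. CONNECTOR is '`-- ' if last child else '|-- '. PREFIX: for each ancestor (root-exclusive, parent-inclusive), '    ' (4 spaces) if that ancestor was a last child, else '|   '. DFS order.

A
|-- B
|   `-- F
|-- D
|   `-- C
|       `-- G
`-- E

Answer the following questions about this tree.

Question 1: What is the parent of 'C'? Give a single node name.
Answer: D

Derivation:
Scan adjacency: C appears as child of D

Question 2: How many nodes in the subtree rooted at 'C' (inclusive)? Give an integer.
Answer: 2

Derivation:
Subtree rooted at C contains: C, G
Count = 2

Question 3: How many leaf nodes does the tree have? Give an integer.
Answer: 3

Derivation:
Leaves (nodes with no children): E, F, G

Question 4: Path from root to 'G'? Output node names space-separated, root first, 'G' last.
Walk down from root: A -> D -> C -> G

Answer: A D C G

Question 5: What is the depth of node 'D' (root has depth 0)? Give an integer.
Path from root to D: A -> D
Depth = number of edges = 1

Answer: 1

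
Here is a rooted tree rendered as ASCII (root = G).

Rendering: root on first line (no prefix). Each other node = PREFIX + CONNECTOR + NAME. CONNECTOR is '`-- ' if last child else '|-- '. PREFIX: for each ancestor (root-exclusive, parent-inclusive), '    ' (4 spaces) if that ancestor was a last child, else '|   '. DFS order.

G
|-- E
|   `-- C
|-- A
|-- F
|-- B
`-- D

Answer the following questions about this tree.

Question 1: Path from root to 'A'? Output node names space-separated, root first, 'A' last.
Walk down from root: G -> A

Answer: G A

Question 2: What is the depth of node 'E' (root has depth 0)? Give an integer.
Path from root to E: G -> E
Depth = number of edges = 1

Answer: 1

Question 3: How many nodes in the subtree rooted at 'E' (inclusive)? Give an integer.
Subtree rooted at E contains: C, E
Count = 2

Answer: 2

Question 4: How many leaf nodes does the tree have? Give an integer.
Leaves (nodes with no children): A, B, C, D, F

Answer: 5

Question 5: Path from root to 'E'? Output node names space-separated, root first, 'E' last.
Answer: G E

Derivation:
Walk down from root: G -> E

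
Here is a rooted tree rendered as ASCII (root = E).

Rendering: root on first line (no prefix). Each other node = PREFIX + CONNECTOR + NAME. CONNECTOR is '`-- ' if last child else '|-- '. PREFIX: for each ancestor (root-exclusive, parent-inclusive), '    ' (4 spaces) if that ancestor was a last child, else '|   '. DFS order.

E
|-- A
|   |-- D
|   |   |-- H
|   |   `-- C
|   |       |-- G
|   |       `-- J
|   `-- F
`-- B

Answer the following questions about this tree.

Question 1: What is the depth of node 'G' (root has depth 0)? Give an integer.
Answer: 4

Derivation:
Path from root to G: E -> A -> D -> C -> G
Depth = number of edges = 4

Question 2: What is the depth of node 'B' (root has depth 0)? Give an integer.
Path from root to B: E -> B
Depth = number of edges = 1

Answer: 1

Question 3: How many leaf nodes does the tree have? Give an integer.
Answer: 5

Derivation:
Leaves (nodes with no children): B, F, G, H, J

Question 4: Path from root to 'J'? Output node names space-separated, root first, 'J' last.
Answer: E A D C J

Derivation:
Walk down from root: E -> A -> D -> C -> J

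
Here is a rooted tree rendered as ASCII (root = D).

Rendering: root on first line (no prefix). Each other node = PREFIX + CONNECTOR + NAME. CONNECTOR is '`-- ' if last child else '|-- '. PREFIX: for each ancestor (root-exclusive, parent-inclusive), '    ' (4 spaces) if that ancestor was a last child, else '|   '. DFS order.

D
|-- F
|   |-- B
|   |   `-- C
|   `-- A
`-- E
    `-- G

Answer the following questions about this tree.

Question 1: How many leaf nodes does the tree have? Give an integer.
Leaves (nodes with no children): A, C, G

Answer: 3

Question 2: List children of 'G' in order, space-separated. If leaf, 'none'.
Answer: none

Derivation:
Node G's children (from adjacency): (leaf)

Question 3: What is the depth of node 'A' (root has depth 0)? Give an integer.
Path from root to A: D -> F -> A
Depth = number of edges = 2

Answer: 2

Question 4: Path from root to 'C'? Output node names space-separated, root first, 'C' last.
Answer: D F B C

Derivation:
Walk down from root: D -> F -> B -> C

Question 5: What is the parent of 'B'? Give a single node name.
Answer: F

Derivation:
Scan adjacency: B appears as child of F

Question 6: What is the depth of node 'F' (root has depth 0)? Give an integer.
Path from root to F: D -> F
Depth = number of edges = 1

Answer: 1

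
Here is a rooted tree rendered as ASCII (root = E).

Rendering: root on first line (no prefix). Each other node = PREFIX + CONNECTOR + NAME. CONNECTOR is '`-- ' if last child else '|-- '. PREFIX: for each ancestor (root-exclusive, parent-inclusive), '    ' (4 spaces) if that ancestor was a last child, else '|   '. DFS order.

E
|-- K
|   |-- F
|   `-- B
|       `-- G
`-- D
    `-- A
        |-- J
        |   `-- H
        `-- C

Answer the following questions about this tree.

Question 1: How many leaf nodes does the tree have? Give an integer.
Answer: 4

Derivation:
Leaves (nodes with no children): C, F, G, H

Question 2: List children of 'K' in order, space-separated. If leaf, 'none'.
Node K's children (from adjacency): F, B

Answer: F B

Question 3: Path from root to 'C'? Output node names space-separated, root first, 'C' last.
Walk down from root: E -> D -> A -> C

Answer: E D A C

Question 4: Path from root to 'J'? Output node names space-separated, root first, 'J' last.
Answer: E D A J

Derivation:
Walk down from root: E -> D -> A -> J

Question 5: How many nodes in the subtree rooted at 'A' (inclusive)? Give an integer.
Subtree rooted at A contains: A, C, H, J
Count = 4

Answer: 4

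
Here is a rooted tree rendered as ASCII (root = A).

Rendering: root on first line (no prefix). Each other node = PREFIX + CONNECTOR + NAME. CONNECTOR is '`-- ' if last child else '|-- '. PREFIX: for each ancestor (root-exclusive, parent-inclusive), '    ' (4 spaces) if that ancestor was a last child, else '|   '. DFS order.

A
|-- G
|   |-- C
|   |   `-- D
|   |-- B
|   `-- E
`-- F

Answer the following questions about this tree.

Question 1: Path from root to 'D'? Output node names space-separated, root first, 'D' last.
Walk down from root: A -> G -> C -> D

Answer: A G C D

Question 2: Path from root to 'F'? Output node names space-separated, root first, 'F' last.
Walk down from root: A -> F

Answer: A F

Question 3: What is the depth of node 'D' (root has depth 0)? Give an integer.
Answer: 3

Derivation:
Path from root to D: A -> G -> C -> D
Depth = number of edges = 3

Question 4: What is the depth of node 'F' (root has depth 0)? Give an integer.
Path from root to F: A -> F
Depth = number of edges = 1

Answer: 1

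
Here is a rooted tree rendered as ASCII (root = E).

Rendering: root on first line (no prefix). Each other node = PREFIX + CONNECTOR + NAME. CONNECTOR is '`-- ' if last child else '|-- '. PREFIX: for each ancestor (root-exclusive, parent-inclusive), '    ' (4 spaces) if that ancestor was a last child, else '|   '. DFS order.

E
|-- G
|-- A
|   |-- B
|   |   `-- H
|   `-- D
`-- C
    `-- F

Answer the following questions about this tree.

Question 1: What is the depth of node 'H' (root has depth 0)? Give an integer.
Answer: 3

Derivation:
Path from root to H: E -> A -> B -> H
Depth = number of edges = 3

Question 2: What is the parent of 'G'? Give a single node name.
Scan adjacency: G appears as child of E

Answer: E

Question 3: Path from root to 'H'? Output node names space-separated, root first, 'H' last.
Answer: E A B H

Derivation:
Walk down from root: E -> A -> B -> H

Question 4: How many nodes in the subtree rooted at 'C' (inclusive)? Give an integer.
Subtree rooted at C contains: C, F
Count = 2

Answer: 2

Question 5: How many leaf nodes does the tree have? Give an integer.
Leaves (nodes with no children): D, F, G, H

Answer: 4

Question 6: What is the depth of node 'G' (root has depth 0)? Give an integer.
Answer: 1

Derivation:
Path from root to G: E -> G
Depth = number of edges = 1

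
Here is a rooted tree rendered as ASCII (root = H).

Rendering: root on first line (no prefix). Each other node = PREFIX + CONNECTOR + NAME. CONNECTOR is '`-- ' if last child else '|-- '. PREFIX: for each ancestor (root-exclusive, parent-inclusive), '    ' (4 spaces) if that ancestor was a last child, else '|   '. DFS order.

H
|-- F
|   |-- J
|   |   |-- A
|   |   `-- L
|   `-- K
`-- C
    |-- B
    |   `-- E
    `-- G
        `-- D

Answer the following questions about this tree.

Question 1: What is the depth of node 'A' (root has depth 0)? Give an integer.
Answer: 3

Derivation:
Path from root to A: H -> F -> J -> A
Depth = number of edges = 3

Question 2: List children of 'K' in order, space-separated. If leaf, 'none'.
Answer: none

Derivation:
Node K's children (from adjacency): (leaf)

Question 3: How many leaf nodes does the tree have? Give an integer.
Leaves (nodes with no children): A, D, E, K, L

Answer: 5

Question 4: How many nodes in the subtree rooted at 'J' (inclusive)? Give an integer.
Subtree rooted at J contains: A, J, L
Count = 3

Answer: 3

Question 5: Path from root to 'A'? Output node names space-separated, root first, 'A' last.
Answer: H F J A

Derivation:
Walk down from root: H -> F -> J -> A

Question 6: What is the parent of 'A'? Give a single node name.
Scan adjacency: A appears as child of J

Answer: J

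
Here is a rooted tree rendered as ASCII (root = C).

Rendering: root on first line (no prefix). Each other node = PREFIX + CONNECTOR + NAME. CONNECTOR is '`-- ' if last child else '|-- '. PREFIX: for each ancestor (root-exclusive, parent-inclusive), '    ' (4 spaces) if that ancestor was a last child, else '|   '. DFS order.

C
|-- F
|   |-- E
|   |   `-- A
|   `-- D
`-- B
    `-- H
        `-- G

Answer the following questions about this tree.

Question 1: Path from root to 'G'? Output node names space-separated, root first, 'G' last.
Answer: C B H G

Derivation:
Walk down from root: C -> B -> H -> G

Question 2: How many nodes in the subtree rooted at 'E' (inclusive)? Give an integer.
Answer: 2

Derivation:
Subtree rooted at E contains: A, E
Count = 2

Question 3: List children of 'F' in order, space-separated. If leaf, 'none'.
Node F's children (from adjacency): E, D

Answer: E D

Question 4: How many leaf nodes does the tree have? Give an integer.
Leaves (nodes with no children): A, D, G

Answer: 3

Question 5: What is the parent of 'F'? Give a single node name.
Answer: C

Derivation:
Scan adjacency: F appears as child of C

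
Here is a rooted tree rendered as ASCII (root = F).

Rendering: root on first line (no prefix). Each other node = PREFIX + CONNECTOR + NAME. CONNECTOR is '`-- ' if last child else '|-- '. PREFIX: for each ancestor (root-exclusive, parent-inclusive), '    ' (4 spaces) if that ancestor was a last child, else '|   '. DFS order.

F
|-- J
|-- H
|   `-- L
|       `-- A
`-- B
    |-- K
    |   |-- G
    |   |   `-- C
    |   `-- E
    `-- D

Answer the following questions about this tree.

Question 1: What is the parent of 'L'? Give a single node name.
Answer: H

Derivation:
Scan adjacency: L appears as child of H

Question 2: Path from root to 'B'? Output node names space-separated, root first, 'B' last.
Walk down from root: F -> B

Answer: F B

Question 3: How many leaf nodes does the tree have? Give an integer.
Answer: 5

Derivation:
Leaves (nodes with no children): A, C, D, E, J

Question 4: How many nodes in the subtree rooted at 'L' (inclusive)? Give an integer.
Subtree rooted at L contains: A, L
Count = 2

Answer: 2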